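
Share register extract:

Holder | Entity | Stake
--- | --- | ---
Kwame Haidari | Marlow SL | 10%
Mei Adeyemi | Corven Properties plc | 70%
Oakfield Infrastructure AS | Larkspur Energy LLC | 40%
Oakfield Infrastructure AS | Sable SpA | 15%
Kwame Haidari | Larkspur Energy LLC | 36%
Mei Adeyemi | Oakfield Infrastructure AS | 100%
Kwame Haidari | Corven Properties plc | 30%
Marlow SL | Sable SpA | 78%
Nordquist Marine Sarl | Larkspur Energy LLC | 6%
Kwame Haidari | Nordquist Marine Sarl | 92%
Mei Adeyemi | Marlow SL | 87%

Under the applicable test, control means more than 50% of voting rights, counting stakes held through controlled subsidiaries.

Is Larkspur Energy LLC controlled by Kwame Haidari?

Kwame holds 92% of Nordquist, so Kwame controls Nordquist.
In Larkspur, Kwame's side holds only 6% + 36% = 42%, not > 50%.
So Kwame does not control Larkspur.

No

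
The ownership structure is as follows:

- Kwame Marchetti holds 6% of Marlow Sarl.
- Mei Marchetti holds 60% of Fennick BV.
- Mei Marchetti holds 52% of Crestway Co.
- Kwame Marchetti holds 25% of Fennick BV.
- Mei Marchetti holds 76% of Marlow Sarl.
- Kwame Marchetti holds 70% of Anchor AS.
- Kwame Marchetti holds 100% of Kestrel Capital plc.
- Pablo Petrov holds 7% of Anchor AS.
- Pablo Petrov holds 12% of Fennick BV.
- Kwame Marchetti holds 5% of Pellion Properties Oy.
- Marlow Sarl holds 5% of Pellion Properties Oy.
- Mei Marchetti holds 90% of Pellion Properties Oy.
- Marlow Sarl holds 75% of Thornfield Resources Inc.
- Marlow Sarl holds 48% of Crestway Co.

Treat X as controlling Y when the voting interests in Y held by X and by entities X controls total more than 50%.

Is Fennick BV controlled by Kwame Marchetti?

Kwame holds 70% of Anchor, so Kwame controls Anchor.
Kwame holds 100% of Kestrel, so Kwame controls Kestrel.
In Fennick, Kwame's side holds only 25%, not > 50%.
So Kwame does not control Fennick.

No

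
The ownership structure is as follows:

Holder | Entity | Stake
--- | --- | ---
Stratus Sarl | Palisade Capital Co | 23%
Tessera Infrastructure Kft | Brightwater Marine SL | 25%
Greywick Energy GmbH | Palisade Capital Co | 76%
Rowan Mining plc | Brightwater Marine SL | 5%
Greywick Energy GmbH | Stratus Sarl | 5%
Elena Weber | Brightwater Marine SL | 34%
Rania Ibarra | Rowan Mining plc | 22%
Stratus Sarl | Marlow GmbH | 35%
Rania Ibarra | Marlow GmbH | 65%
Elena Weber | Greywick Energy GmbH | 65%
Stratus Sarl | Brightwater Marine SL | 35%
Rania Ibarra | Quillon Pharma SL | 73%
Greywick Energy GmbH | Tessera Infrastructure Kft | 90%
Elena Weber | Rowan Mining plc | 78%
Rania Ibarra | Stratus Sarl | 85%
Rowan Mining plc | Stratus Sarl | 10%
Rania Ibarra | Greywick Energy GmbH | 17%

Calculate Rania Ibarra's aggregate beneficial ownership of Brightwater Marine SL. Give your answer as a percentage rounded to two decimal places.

Rania reaches Brightwater along 5 paths.
Via Greywick → Stratus: 17% × 5% × 35% = 0.2975%.
Via Rowan → Stratus: 22% × 10% × 35% = 0.77%.
Via Stratus: 85% × 35% = 29.75%.
Via Greywick → Tessera: 17% × 90% × 25% = 3.825%.
Via Rowan: 22% × 5% = 1.1%.
Total: 0.2975% + 0.77% + 29.75% + 3.825% + 1.1% = 35.7425%.
Rounded: 35.74%.

35.74%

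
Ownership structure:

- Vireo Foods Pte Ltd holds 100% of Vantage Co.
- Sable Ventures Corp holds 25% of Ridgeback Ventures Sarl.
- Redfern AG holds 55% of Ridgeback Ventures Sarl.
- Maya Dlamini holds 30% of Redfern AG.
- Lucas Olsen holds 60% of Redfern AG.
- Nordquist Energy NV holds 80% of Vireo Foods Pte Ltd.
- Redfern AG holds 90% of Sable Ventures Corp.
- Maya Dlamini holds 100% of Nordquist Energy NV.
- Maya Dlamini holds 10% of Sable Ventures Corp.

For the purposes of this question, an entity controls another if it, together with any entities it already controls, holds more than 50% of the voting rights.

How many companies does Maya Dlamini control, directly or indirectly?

Maya holds 100% of Nordquist, so Maya controls Nordquist.
Nordquist holds 80% of Vireo, so Maya controls Vireo.
Vireo holds 100% of Vantage, so Maya controls Vantage.
No other company's threshold is met.
Maya controls 3 companies.

3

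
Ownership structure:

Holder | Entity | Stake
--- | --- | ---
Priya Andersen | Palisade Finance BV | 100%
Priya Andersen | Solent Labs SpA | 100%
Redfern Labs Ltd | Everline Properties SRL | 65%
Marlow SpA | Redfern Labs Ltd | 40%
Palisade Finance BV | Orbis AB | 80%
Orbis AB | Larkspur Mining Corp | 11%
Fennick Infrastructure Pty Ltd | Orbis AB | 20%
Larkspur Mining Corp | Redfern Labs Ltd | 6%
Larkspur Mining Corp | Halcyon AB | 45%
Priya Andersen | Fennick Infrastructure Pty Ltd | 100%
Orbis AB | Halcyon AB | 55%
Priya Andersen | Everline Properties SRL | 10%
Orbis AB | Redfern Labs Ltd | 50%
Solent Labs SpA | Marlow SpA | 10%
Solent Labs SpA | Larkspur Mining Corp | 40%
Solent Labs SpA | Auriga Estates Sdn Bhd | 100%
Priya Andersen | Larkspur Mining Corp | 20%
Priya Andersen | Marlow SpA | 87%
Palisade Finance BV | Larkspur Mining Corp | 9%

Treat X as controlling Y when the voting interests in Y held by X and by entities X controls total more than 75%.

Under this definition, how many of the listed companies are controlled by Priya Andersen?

9

Priya holds 100% of Fennick, so Priya controls Fennick.
Priya holds 100% of Palisade, so Priya controls Palisade.
Priya holds 100% of Solent, so Priya controls Solent.
Fennick and Palisade together hold 20% + 80% = 100% of Orbis, so Priya controls Orbis.
Solent and Priya together hold 10% + 87% = 97% of Marlow, so Priya controls Marlow.
Orbis and Priya and Solent and Palisade together hold 11% + 20% + 40% + 9% = 80% of Larkspur, so Priya controls Larkspur.
Marlow and Orbis and Larkspur together hold 40% + 50% + 6% = 96% of Redfern, so Priya controls Redfern.
Orbis and Larkspur together hold 55% + 45% = 100% of Halcyon, so Priya controls Halcyon.
Solent holds 100% of Auriga, so Priya controls Auriga.
No other company's threshold is met.
Priya controls 9 companies.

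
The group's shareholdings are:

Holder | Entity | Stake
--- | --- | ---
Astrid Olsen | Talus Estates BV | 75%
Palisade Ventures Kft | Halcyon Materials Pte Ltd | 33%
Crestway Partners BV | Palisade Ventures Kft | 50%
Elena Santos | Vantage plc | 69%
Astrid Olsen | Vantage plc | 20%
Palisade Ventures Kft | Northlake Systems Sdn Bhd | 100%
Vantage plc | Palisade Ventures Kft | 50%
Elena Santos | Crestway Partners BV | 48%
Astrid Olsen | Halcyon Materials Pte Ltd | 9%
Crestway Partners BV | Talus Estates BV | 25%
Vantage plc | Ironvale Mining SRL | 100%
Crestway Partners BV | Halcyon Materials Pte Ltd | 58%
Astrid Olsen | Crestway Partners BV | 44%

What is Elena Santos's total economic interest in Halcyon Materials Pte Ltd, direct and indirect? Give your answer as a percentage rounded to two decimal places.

Elena reaches Halcyon along 3 paths.
Via Crestway → Palisade: 48% × 50% × 33% = 7.92%.
Via Vantage → Palisade: 69% × 50% × 33% = 11.385%.
Via Crestway: 48% × 58% = 27.84%.
Total: 7.92% + 11.385% + 27.84% = 47.145%.
Rounded: 47.15%.

47.15%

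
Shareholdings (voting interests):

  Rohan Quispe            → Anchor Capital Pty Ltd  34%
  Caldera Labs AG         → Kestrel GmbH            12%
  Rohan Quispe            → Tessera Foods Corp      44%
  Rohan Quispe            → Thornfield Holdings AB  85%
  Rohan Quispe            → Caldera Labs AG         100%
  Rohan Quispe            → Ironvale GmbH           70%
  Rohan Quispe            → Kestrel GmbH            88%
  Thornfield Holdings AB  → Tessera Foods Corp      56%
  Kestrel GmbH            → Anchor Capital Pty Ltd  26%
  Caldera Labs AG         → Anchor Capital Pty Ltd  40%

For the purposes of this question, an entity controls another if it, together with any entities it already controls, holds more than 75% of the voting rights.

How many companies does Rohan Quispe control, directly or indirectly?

5

Rohan holds 85% of Thornfield, so Rohan controls Thornfield.
Rohan holds 100% of Caldera, so Rohan controls Caldera.
Caldera and Rohan together hold 12% + 88% = 100% of Kestrel, so Rohan controls Kestrel.
Rohan and Thornfield together hold 44% + 56% = 100% of Tessera, so Rohan controls Tessera.
Rohan and Caldera and Kestrel together hold 34% + 40% + 26% = 100% of Anchor, so Rohan controls Anchor.
No other company's threshold is met.
Rohan controls 5 companies.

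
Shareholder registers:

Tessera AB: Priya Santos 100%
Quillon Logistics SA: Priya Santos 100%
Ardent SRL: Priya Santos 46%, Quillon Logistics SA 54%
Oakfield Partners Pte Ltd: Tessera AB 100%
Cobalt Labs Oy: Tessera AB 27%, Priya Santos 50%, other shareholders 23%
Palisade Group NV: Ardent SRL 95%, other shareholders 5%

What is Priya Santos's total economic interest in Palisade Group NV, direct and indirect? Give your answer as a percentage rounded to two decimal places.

Priya reaches Palisade along 2 paths.
Via Ardent: 46% × 95% = 43.7%.
Via Quillon → Ardent: 100% × 54% × 95% = 51.3%.
Total: 43.7% + 51.3% = 95%.
Rounded: 95.00%.

95.00%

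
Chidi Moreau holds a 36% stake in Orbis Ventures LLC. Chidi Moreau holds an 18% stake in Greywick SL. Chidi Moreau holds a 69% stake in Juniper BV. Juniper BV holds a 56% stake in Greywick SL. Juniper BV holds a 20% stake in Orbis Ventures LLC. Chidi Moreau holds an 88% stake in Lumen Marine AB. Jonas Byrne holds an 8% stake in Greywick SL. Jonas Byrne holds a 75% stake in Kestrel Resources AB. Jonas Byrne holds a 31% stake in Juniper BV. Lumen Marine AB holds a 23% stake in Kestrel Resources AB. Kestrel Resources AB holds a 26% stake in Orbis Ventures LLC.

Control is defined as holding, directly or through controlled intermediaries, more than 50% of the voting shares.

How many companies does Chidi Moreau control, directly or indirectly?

4

Chidi holds 69% of Juniper, so Chidi controls Juniper.
Chidi holds 88% of Lumen, so Chidi controls Lumen.
Juniper and Chidi together hold 56% + 18% = 74% of Greywick, so Chidi controls Greywick.
Chidi and Juniper together hold 36% + 20% = 56% of Orbis, so Chidi controls Orbis.
No other company's threshold is met.
Chidi controls 4 companies.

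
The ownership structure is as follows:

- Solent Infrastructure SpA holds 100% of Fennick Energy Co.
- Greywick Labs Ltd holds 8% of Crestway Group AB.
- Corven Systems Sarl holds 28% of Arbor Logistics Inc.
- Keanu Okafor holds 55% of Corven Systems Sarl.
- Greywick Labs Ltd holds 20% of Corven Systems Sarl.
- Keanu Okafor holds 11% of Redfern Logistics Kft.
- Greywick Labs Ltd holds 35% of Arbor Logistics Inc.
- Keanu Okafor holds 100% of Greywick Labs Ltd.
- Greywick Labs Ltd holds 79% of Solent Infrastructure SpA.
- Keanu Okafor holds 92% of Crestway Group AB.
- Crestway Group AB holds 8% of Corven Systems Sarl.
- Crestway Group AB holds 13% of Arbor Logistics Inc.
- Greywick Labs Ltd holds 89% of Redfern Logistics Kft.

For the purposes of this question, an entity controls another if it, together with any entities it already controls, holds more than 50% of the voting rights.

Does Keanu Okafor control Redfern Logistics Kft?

Yes

Keanu holds 100% of Greywick, so Keanu controls Greywick.
Keanu and Greywick together hold 11% + 89% = 100% of Redfern, so Keanu controls Redfern.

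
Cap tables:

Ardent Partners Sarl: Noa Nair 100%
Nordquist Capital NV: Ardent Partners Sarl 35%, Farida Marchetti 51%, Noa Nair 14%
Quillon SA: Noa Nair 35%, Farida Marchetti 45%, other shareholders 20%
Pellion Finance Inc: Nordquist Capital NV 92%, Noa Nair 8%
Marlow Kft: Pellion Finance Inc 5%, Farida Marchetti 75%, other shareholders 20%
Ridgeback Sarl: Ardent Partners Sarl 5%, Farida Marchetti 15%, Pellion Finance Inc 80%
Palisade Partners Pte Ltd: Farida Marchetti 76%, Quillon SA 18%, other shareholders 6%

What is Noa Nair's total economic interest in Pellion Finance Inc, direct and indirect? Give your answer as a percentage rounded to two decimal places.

53.08%

Noa reaches Pellion along 3 paths.
Via Ardent → Nordquist: 100% × 35% × 92% = 32.2%.
Via Nordquist: 14% × 92% = 12.88%.
Direct stake: 8% = 8%.
Total: 32.2% + 12.88% + 8% = 53.08%.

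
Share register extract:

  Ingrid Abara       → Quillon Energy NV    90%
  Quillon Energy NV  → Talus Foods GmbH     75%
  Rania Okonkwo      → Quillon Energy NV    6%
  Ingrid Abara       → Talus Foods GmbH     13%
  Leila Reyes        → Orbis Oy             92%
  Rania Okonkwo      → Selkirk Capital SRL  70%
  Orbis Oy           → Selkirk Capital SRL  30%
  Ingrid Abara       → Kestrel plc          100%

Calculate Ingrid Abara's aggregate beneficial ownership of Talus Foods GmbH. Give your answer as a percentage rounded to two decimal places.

80.50%

Ingrid reaches Talus along 2 paths.
Direct stake: 13% = 13%.
Via Quillon: 90% × 75% = 67.5%.
Total: 13% + 67.5% = 80.5%.
Rounded: 80.50%.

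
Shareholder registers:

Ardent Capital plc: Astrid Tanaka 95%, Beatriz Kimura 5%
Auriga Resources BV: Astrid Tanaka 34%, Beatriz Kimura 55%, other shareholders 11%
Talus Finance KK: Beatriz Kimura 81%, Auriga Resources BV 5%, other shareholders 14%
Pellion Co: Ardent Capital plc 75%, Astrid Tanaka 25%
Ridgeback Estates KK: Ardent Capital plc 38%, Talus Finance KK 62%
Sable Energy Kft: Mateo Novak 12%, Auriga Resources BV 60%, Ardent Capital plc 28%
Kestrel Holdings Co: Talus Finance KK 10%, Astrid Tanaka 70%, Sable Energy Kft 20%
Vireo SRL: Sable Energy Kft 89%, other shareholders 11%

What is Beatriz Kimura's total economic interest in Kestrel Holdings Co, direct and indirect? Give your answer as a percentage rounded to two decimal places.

15.26%

Beatriz reaches Kestrel along 4 paths.
Via Talus: 81% × 10% = 8.1%.
Via Auriga → Talus: 55% × 5% × 10% = 0.275%.
Via Auriga → Sable: 55% × 60% × 20% = 6.6%.
Via Ardent → Sable: 5% × 28% × 20% = 0.28%.
Total: 8.1% + 0.275% + 6.6% + 0.28% = 15.255%.
Rounded: 15.26%.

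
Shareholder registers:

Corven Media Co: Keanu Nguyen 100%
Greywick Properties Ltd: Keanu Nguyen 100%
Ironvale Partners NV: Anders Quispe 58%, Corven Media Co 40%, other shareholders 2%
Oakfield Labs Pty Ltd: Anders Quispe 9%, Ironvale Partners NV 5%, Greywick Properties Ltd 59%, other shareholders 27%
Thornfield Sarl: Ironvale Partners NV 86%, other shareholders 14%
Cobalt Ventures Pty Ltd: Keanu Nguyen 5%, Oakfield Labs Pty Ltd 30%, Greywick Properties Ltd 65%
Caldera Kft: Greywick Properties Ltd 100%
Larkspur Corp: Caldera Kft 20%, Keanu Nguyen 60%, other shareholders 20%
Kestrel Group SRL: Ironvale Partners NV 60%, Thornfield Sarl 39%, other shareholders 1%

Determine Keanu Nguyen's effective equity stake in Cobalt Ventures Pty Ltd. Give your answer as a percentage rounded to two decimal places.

88.30%

Keanu reaches Cobalt along 4 paths.
Direct stake: 5% = 5%.
Via Corven → Ironvale → Oakfield: 100% × 40% × 5% × 30% = 0.6%.
Via Greywick → Oakfield: 100% × 59% × 30% = 17.7%.
Via Greywick: 100% × 65% = 65%.
Total: 5% + 0.6% + 17.7% + 65% = 88.3%.
Rounded: 88.30%.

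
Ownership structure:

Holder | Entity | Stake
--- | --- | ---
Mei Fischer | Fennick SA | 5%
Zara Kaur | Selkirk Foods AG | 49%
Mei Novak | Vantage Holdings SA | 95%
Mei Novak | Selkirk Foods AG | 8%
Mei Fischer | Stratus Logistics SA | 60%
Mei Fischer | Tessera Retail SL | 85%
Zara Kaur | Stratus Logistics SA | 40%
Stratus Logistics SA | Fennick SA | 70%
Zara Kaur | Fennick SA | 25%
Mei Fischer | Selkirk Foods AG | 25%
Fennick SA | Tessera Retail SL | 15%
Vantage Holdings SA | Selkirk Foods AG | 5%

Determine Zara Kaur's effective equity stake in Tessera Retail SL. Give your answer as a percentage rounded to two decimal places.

7.95%

Zara reaches Tessera along 2 paths.
Via Stratus → Fennick: 40% × 70% × 15% = 4.2%.
Via Fennick: 25% × 15% = 3.75%.
Total: 4.2% + 3.75% = 7.95%.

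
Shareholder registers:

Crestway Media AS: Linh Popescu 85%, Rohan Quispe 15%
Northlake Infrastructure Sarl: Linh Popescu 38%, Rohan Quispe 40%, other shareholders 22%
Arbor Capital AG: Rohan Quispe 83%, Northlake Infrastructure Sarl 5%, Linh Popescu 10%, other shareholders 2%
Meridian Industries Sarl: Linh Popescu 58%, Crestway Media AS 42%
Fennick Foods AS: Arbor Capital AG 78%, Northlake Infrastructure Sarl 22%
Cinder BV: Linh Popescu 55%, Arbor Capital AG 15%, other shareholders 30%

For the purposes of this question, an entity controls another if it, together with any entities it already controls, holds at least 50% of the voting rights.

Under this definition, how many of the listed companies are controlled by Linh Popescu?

Linh holds 85% of Crestway, so Linh controls Crestway.
Linh and Crestway together hold 58% + 42% = 100% of Meridian, so Linh controls Meridian.
Linh holds 55% of Cinder, so Linh controls Cinder.
No other company's threshold is met.
Linh controls 3 companies.

3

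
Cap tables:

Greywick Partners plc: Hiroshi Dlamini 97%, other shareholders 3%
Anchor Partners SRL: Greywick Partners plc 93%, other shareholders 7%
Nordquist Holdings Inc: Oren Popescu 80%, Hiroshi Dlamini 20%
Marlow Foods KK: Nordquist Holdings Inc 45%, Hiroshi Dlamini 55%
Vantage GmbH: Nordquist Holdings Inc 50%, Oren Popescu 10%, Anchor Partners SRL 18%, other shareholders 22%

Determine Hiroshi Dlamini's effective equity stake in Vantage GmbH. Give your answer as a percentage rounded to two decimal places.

26.24%

Hiroshi reaches Vantage along 2 paths.
Via Nordquist: 20% × 50% = 10%.
Via Greywick → Anchor: 97% × 93% × 18% = 16.2378%.
Total: 10% + 16.2378% = 26.2378%.
Rounded: 26.24%.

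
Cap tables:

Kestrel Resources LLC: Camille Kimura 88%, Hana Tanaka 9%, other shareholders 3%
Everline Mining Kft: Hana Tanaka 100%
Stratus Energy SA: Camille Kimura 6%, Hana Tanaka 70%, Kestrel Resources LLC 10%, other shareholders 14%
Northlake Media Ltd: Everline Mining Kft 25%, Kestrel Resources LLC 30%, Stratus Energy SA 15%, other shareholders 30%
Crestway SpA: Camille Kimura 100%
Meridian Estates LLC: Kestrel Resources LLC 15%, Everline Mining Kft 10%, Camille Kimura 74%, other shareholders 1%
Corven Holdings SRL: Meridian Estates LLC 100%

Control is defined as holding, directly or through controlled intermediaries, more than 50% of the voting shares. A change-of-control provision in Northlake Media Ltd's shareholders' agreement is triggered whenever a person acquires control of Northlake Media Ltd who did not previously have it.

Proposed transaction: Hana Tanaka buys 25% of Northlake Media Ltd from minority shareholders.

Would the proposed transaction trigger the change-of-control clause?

Yes

The purchase changes only Hana's holdings, so Hana is the only person who could newly come to control Northlake.
Hana holds 100% of Everline, so Hana controls Everline.
Hana holds 70% of Stratus, so Hana controls Stratus.
In Northlake, Hana's side holds only 25% + 15% = 40%, not > 50%.
So before the transaction, Hana does not control Northlake.
After the purchase, Hana holds 25% of Northlake directly.
Everline and Stratus and Hana together hold 25% + 15% + 25% = 65% of Northlake, so Hana controls Northlake.
Hana did not control Northlake before and does after, so the clause is triggered.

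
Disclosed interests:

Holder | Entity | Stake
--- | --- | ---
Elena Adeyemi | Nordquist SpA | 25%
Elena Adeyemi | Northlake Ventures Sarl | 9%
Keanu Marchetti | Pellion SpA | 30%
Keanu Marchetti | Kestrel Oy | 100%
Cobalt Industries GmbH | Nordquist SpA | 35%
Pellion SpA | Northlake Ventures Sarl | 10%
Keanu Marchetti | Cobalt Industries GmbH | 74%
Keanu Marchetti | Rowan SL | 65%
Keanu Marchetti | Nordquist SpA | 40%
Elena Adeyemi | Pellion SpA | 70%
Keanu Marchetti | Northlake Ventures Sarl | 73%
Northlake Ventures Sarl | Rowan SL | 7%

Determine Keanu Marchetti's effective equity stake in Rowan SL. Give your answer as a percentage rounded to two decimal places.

70.32%

Keanu reaches Rowan along 3 paths.
Direct stake: 65% = 65%.
Via Pellion → Northlake: 30% × 10% × 7% = 0.21%.
Via Northlake: 73% × 7% = 5.11%.
Total: 65% + 0.21% + 5.11% = 70.32%.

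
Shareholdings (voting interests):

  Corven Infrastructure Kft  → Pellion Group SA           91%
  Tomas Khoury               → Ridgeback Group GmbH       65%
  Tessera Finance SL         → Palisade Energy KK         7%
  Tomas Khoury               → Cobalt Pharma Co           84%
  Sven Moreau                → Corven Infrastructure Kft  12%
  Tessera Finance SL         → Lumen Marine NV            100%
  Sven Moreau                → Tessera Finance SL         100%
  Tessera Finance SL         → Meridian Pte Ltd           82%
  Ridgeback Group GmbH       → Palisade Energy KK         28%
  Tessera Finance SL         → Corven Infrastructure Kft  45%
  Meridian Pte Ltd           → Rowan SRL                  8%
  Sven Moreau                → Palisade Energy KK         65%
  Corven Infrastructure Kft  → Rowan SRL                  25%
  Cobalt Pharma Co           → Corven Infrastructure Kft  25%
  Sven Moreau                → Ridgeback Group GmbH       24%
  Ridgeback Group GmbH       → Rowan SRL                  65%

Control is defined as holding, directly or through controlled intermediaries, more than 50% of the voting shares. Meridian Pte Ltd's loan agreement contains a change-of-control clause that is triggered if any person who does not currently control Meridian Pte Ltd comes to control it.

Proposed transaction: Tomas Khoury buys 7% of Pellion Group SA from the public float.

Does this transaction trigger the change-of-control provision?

No

The purchase changes only Tomas's holdings, so Tomas is the only person who could newly come to control Meridian.
Tomas holds 65% of Ridgeback, so Tomas controls Ridgeback.
Tomas holds 84% of Cobalt, so Tomas controls Cobalt.
Ridgeback holds 65% of Rowan, so Tomas controls Rowan.
Neither Tomas nor any entity Tomas controls holds any voting interest in Meridian.
So before the transaction, Tomas does not control Meridian.
After the purchase, Tomas holds 7% of Pellion directly.
Tomas's side now holds 7% of Pellion, not > 50%, so Tomas still does not control Pellion.
After the transaction, neither Tomas nor any entity Tomas controls holds a voting interest in Meridian, so Tomas still does not control it.
No new person acquires control, so the clause is not triggered.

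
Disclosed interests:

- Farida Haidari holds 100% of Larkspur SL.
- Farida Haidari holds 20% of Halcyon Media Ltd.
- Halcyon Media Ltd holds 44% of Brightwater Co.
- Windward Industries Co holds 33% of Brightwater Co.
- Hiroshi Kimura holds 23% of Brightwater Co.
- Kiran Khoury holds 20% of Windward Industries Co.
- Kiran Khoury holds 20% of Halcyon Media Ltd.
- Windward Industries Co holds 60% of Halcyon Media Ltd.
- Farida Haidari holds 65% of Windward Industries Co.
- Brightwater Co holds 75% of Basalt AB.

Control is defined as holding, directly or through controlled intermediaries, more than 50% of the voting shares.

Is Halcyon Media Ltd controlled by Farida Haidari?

Farida holds 65% of Windward, so Farida controls Windward.
Farida and Windward together hold 20% + 60% = 80% of Halcyon, so Farida controls Halcyon.

Yes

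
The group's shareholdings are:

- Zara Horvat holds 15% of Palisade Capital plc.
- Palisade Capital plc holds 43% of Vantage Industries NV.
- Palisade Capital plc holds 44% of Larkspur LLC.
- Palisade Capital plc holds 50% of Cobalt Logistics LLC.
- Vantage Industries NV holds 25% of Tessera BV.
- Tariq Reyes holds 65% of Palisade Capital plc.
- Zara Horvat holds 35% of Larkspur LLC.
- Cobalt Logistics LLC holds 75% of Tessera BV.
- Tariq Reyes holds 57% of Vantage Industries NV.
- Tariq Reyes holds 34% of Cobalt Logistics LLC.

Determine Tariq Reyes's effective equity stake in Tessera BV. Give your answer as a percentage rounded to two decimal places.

Tariq reaches Tessera along 4 paths.
Via Palisade → Cobalt: 65% × 50% × 75% = 24.375%.
Via Cobalt: 34% × 75% = 25.5%.
Via Palisade → Vantage: 65% × 43% × 25% = 6.9875%.
Via Vantage: 57% × 25% = 14.25%.
Total: 24.375% + 25.5% + 6.9875% + 14.25% = 71.1125%.
Rounded: 71.11%.

71.11%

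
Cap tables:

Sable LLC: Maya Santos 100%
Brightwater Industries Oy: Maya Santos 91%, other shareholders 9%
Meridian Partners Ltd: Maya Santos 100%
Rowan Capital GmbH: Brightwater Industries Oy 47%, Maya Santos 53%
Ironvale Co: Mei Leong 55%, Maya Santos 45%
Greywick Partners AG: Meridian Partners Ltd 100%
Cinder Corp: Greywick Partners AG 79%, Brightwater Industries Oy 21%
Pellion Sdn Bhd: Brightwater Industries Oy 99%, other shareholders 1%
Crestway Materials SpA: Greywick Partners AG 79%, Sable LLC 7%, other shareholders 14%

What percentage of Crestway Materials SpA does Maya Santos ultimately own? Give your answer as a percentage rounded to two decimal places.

Maya reaches Crestway along 2 paths.
Via Meridian → Greywick: 100% × 100% × 79% = 79%.
Via Sable: 100% × 7% = 7%.
Total: 79% + 7% = 86%.
Rounded: 86.00%.

86.00%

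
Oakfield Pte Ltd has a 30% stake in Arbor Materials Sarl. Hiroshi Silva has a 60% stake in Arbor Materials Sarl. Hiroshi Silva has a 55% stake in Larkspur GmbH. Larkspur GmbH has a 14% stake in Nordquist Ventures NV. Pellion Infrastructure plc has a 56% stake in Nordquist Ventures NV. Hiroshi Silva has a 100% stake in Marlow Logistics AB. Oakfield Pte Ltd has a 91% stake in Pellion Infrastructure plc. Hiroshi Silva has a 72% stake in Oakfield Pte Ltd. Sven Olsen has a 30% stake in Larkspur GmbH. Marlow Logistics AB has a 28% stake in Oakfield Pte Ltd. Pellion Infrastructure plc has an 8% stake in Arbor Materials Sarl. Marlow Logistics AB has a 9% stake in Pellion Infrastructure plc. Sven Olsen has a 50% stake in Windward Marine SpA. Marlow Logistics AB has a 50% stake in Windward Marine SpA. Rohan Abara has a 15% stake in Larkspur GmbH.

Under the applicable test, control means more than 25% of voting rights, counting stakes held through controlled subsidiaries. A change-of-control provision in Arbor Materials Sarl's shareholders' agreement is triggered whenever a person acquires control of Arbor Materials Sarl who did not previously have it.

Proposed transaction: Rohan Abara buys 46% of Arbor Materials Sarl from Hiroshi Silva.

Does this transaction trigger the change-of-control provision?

Yes

The purchase adds only to Rohan's holdings (Hiroshi's stake shrinks), so Rohan is the only person who could newly come to control Arbor.
Rohan's largest direct stake is 15% in Larkspur, which does not meet the threshold, so Rohan controls no company.
Neither Rohan nor any entity Rohan controls holds any voting interest in Arbor.
So before the transaction, Rohan does not control Arbor.
After the purchase, Rohan holds 46% of Arbor directly, and Hiroshi's stake falls to 14%.
Rohan holds 46% of Arbor, so Rohan controls Arbor.
Rohan did not control Arbor before and does after, so the clause is triggered.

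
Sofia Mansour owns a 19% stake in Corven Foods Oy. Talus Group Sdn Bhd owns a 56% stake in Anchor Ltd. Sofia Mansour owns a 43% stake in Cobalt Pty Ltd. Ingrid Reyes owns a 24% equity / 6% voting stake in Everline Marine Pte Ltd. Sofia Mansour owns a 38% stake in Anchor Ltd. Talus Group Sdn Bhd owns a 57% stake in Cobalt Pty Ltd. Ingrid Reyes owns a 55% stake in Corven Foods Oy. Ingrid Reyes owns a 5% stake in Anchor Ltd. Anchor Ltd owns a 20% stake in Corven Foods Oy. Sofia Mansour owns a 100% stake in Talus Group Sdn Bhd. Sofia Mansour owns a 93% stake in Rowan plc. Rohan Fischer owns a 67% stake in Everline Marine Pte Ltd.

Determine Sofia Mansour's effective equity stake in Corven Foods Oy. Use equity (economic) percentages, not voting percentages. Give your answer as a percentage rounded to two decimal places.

37.80%

Sofia reaches Corven along 3 paths.
Direct stake: 19% = 19%.
Via Anchor: 38% × 20% = 7.6%.
Via Talus → Anchor: 100% × 56% × 20% = 11.2%.
Total: 19% + 7.6% + 11.2% = 37.8%.
Rounded: 37.80%.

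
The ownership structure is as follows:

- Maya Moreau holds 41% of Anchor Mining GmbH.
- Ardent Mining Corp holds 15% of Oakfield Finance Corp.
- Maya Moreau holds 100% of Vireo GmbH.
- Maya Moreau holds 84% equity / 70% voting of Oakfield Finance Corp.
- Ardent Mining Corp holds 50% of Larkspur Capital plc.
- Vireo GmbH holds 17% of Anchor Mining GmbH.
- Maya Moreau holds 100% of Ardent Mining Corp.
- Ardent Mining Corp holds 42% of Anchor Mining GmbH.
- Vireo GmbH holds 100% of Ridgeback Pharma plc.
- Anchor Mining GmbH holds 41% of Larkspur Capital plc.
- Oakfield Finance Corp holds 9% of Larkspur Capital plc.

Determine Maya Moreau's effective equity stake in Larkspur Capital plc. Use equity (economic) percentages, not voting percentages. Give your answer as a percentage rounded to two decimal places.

99.91%

Maya reaches Larkspur along 6 paths.
Via Ardent → Oakfield: 100% × 15% × 9% = 1.35%.
Via Oakfield: 84% × 9% = 7.56%.
Via Ardent: 100% × 50% = 50%.
Via Vireo → Anchor: 100% × 17% × 41% = 6.97%.
Via Ardent → Anchor: 100% × 42% × 41% = 17.22%.
Via Anchor: 41% × 41% = 16.81%.
Total: 1.35% + 7.56% + 50% + 6.97% + 17.22% + 16.81% = 99.91%.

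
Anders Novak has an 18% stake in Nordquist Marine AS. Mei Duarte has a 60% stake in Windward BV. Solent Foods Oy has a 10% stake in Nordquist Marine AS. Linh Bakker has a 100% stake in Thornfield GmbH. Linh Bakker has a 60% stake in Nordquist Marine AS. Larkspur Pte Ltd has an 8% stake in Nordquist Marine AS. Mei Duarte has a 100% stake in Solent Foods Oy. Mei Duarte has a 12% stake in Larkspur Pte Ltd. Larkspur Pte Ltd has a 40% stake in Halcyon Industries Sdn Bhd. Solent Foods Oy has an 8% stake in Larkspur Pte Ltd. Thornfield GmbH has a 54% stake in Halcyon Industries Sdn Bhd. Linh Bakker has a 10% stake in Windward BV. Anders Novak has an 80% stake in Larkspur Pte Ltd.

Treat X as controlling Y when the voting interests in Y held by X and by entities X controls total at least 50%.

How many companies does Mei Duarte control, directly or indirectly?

Mei holds 100% of Solent, so Mei controls Solent.
Mei holds 60% of Windward, so Mei controls Windward.
No other company's threshold is met.
Mei controls 2 companies.

2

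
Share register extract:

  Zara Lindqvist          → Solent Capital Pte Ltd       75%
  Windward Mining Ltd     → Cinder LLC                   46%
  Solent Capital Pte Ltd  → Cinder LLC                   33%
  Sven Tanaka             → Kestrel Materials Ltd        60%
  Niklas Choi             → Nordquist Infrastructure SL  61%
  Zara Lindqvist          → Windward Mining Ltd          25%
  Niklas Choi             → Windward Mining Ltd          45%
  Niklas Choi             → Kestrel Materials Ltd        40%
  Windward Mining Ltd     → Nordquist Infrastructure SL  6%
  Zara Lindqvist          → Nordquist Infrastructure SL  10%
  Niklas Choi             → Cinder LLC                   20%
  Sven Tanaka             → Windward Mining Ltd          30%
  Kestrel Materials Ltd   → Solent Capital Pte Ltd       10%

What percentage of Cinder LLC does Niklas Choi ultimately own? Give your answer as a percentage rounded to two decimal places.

42.02%

Niklas reaches Cinder along 3 paths.
Via Windward: 45% × 46% = 20.7%.
Direct stake: 20% = 20%.
Via Kestrel → Solent: 40% × 10% × 33% = 1.32%.
Total: 20.7% + 20% + 1.32% = 42.02%.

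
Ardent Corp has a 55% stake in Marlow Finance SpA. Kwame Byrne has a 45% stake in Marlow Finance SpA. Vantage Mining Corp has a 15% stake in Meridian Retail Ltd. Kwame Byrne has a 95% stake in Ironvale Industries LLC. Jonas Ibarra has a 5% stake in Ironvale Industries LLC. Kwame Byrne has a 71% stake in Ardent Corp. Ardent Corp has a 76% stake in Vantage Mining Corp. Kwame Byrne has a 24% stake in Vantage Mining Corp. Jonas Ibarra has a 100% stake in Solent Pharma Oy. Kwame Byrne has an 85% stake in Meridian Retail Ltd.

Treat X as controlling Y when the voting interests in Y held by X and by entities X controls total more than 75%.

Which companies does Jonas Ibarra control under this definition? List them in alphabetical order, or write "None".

Jonas holds 100% of Solent, so Jonas controls Solent.
No other company's threshold is met.

Solent Pharma Oy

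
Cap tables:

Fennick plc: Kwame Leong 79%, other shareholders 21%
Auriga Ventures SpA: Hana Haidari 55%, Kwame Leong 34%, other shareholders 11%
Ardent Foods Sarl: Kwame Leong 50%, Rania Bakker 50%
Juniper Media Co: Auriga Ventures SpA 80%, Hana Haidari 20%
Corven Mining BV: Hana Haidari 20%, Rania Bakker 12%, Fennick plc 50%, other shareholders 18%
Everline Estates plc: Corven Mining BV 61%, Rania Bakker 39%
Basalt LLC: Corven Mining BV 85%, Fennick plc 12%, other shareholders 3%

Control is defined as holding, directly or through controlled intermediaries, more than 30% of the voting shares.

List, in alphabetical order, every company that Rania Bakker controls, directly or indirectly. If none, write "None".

Rania holds 50% of Ardent, so Rania controls Ardent.
Rania holds 39% of Everline, so Rania controls Everline.
No other company's threshold is met.

Ardent Foods Sarl, Everline Estates plc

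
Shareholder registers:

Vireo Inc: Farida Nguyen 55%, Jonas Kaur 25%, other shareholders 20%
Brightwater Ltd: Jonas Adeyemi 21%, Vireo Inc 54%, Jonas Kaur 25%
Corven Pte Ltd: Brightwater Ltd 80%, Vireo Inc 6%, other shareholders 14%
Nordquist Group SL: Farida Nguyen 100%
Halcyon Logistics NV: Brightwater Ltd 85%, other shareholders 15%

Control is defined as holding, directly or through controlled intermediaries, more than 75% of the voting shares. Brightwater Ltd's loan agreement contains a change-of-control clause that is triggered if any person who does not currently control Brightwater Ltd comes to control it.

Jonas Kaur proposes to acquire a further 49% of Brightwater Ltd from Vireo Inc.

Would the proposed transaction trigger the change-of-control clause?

No

The purchase adds only to Jonas Kaur's holdings (Vireo's stake shrinks), so Jonas Kaur is the only person who could newly come to control Brightwater.
Jonas Kaur's largest direct stake is 25% in Vireo, which does not meet the threshold, so Jonas Kaur controls no company.
In Brightwater, Jonas Kaur's side holds only 25%, not > 75%.
So before the transaction, Jonas Kaur does not control Brightwater.
After the purchase, Jonas Kaur's direct stake in Brightwater rises to 25% + 49% = 74%, and Vireo's stake falls to 5%.
After the transaction, Jonas Kaur's side holds 74% of Brightwater, not > 75%, so Jonas Kaur still does not control Brightwater.
No new person acquires control, so the clause is not triggered.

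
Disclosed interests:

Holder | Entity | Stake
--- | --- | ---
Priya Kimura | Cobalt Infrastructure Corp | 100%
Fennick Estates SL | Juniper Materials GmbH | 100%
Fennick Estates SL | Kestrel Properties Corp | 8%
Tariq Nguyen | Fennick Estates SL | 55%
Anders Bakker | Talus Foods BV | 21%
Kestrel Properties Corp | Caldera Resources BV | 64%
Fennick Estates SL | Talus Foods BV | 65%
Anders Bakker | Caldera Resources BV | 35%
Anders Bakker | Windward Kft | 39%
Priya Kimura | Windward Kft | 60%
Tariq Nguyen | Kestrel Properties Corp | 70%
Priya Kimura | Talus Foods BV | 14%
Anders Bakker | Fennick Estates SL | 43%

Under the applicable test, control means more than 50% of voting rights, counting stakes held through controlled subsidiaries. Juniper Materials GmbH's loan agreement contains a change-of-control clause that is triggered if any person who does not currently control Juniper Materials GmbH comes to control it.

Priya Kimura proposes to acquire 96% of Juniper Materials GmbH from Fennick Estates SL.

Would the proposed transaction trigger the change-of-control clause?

Yes

The purchase adds only to Priya's holdings (Fennick's stake shrinks), so Priya is the only person who could newly come to control Juniper.
Priya holds 60% of Windward, so Priya controls Windward.
Priya holds 100% of Cobalt, so Priya controls Cobalt.
Neither Priya nor any entity Priya controls holds any voting interest in Juniper.
So before the transaction, Priya does not control Juniper.
After the purchase, Priya holds 96% of Juniper directly, and Fennick's stake falls to 4%.
Priya holds 96% of Juniper, so Priya controls Juniper.
Priya did not control Juniper before and does after, so the clause is triggered.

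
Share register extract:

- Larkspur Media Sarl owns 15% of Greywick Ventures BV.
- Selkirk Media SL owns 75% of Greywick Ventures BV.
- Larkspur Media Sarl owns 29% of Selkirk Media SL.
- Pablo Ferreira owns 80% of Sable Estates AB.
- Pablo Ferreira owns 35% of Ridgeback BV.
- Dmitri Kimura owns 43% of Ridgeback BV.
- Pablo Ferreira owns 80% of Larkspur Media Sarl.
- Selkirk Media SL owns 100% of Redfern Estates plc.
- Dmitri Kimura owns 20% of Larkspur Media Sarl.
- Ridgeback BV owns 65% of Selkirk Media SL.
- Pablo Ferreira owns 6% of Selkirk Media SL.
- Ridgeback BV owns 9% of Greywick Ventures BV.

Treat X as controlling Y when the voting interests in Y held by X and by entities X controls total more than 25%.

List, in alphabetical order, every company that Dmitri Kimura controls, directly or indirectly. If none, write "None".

Dmitri holds 43% of Ridgeback, so Dmitri controls Ridgeback.
Ridgeback holds 65% of Selkirk, so Dmitri controls Selkirk.
Selkirk and Ridgeback together hold 75% + 9% = 84% of Greywick, so Dmitri controls Greywick.
Selkirk holds 100% of Redfern, so Dmitri controls Redfern.
No other company's threshold is met.

Greywick Ventures BV, Redfern Estates plc, Ridgeback BV, Selkirk Media SL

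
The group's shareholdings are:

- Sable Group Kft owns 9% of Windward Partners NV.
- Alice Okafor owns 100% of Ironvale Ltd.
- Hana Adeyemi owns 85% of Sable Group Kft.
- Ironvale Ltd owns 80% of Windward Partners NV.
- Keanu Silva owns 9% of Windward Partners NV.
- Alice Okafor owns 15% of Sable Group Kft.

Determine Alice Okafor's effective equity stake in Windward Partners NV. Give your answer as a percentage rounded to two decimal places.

Alice reaches Windward along 2 paths.
Via Ironvale: 100% × 80% = 80%.
Via Sable: 15% × 9% = 1.35%.
Total: 80% + 1.35% = 81.35%.

81.35%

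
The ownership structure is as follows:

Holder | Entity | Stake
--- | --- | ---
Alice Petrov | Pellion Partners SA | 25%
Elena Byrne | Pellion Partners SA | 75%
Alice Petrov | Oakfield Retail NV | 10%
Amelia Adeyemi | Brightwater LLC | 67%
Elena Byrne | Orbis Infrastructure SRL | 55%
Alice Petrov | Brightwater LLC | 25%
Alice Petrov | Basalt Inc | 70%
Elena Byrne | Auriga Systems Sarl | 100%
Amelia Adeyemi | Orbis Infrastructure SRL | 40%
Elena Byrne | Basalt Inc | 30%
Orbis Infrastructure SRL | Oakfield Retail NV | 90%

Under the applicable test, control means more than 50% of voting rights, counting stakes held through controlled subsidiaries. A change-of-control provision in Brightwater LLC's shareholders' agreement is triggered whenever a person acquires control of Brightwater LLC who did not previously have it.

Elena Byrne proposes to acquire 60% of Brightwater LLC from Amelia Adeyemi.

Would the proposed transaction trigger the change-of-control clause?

Yes

The purchase adds only to Elena's holdings (Amelia's stake shrinks), so Elena is the only person who could newly come to control Brightwater.
Elena holds 55% of Orbis, so Elena controls Orbis.
Orbis holds 90% of Oakfield, so Elena controls Oakfield.
Elena holds 100% of Auriga, so Elena controls Auriga.
Elena holds 75% of Pellion, so Elena controls Pellion.
Neither Elena nor any entity Elena controls holds any voting interest in Brightwater.
So before the transaction, Elena does not control Brightwater.
After the purchase, Elena holds 60% of Brightwater directly, and Amelia's stake falls to 7%.
Elena holds 60% of Brightwater, so Elena controls Brightwater.
Elena did not control Brightwater before and does after, so the clause is triggered.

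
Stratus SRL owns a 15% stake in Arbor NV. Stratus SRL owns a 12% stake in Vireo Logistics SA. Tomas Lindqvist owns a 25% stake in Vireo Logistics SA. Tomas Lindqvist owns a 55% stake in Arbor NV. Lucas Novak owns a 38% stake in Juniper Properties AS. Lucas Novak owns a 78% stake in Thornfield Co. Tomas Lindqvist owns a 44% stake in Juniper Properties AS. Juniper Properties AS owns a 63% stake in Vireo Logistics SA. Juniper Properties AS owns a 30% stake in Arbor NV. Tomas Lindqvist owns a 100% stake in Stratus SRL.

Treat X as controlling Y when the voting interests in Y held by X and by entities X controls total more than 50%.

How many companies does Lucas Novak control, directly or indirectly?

Lucas holds 78% of Thornfield, so Lucas controls Thornfield.
No other company's threshold is met.
Lucas controls 1 company.

1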